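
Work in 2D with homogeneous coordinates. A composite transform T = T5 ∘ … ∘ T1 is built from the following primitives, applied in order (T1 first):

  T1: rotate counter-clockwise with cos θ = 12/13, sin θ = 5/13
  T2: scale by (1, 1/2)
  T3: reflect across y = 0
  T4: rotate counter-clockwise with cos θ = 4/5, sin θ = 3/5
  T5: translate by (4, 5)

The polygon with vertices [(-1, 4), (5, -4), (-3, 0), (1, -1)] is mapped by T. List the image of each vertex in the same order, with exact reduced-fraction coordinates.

T1 rotate counter-clockwise with cos θ = 12/13, sin θ = 5/13: (-1, 4) → (-32/13, 43/13); (5, -4) → (80/13, -23/13); (-3, 0) → (-36/13, -15/13); (1, -1) → (17/13, -7/13)
T2 scale by (1, 1/2): (-32/13, 43/13) → (-32/13, 43/26); (80/13, -23/13) → (80/13, -23/26); (-36/13, -15/13) → (-36/13, -15/26); (17/13, -7/13) → (17/13, -7/26)
T3 reflect across y = 0: (-32/13, 43/26) → (-32/13, -43/26); (80/13, -23/26) → (80/13, 23/26); (-36/13, -15/26) → (-36/13, 15/26); (17/13, -7/26) → (17/13, 7/26)
T4 rotate counter-clockwise with cos θ = 4/5, sin θ = 3/5: (-32/13, -43/26) → (-127/130, -14/5); (80/13, 23/26) → (571/130, 22/5); (-36/13, 15/26) → (-333/130, -6/5); (17/13, 7/26) → (23/26, 1)
T5 translate by (4, 5): (-127/130, -14/5) → (393/130, 11/5); (571/130, 22/5) → (1091/130, 47/5); (-333/130, -6/5) → (187/130, 19/5); (23/26, 1) → (127/26, 6)

image vertices: (393/130, 11/5), (1091/130, 47/5), (187/130, 19/5), (127/26, 6)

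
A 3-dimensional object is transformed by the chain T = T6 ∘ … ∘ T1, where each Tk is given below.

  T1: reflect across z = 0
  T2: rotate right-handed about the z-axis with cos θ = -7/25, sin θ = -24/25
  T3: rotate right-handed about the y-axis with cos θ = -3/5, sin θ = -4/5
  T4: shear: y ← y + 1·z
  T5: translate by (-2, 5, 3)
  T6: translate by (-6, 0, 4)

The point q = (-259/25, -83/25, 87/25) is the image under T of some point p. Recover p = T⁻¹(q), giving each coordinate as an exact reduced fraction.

T1 = [1 0 0 0; 0 1 0 0; 0 0 -1 0; 0 0 0 1]
T2·T1 = [-7/25 24/25 0 0; -24/25 -7/25 0 0; 0 0 -1 0; 0 0 0 1]
T3·…·T1 = [21/125 -72/125 4/5 0; -24/25 -7/25 0 0; -28/125 96/125 3/5 0; 0 0 0 1]
T4·…·T1 = [21/125 -72/125 4/5 0; -148/125 61/125 3/5 0; -28/125 96/125 3/5 0; 0 0 0 1]
T5·…·T1 = [21/125 -72/125 4/5 -2; -148/125 61/125 3/5 5; -28/125 96/125 3/5 3; 0 0 0 1]
T6·…·T1 = [21/125 -72/125 4/5 -8; -148/125 61/125 3/5 5; -28/125 96/125 3/5 7; 0 0 0 1]
det M = -1; M⁻¹ = [21/125 -24/25 92/125 124/125; -72/125 -7/25 131/125 -1318/125; 4/5 0 3/5 11/5; 0 0 0 1]
M⁻¹ · (-259/25, -83/25, 87/25)ᵀ = (5, 0, -4)ᵀ

p = (5, 0, -4)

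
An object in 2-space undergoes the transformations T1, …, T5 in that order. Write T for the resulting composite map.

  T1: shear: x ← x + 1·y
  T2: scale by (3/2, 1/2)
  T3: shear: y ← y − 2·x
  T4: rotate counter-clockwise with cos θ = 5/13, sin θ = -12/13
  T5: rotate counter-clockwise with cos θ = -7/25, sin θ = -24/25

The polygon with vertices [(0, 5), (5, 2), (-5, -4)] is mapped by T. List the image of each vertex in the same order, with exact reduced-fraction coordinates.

T1 shear: x ← x + 1·y: (0, 5) → (5, 5); (5, 2) → (7, 2); (-5, -4) → (-9, -4)
T2 scale by (3/2, 1/2): (5, 5) → (15/2, 5/2); (7, 2) → (21/2, 1); (-9, -4) → (-27/2, -2)
T3 shear: y ← y − 2·x: (15/2, 5/2) → (15/2, -25/2); (21/2, 1) → (21/2, -20); (-27/2, -2) → (-27/2, 25)
T4 rotate counter-clockwise with cos θ = 5/13, sin θ = -12/13: (15/2, -25/2) → (-225/26, -305/26); (21/2, -20) → (-375/26, -226/13); (-27/2, 25) → (465/26, 287/13)
T5 rotate counter-clockwise with cos θ = -7/25, sin θ = -24/25: (-225/26, -305/26) → (-1149/130, 1507/130); (-375/26, -226/13) → (-8223/650, 6082/325); (465/26, 287/13) → (10521/650, -7589/325)

image vertices: (-1149/130, 1507/130), (-8223/650, 6082/325), (10521/650, -7589/325)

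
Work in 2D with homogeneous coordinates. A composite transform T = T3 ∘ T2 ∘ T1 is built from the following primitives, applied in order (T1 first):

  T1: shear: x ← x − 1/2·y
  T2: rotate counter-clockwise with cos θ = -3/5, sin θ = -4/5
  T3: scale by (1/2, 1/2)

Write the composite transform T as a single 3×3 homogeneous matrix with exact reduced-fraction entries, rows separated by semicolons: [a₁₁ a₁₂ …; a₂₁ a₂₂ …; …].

T = [-3/10 11/20 0; -2/5 -1/10 0; 0 0 1]

T1 = [1 -1/2 0; 0 1 0; 0 0 1]
T2·T1 = [-3/5 11/10 0; -4/5 -1/5 0; 0 0 1]
T3·…·T1 = [-3/10 11/20 0; -2/5 -1/10 0; 0 0 1]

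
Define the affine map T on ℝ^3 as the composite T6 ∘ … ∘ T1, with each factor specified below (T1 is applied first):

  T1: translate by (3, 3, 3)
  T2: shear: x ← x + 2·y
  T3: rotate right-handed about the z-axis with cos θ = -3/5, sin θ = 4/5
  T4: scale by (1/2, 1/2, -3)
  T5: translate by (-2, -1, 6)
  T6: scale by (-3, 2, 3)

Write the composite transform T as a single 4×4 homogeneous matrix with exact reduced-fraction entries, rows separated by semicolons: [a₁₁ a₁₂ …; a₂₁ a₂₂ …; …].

T1 = [1 0 0 3; 0 1 0 3; 0 0 1 3; 0 0 0 1]
T2·T1 = [1 2 0 9; 0 1 0 3; 0 0 1 3; 0 0 0 1]
T3·…·T1 = [-3/5 -2 0 -39/5; 4/5 1 0 27/5; 0 0 1 3; 0 0 0 1]
T4·…·T1 = [-3/10 -1 0 -39/10; 2/5 1/2 0 27/10; 0 0 -3 -9; 0 0 0 1]
T5·…·T1 = [-3/10 -1 0 -59/10; 2/5 1/2 0 17/10; 0 0 -3 -3; 0 0 0 1]
T6·…·T1 = [9/10 3 0 177/10; 4/5 1 0 17/5; 0 0 -9 -9; 0 0 0 1]

T = [9/10 3 0 177/10; 4/5 1 0 17/5; 0 0 -9 -9; 0 0 0 1]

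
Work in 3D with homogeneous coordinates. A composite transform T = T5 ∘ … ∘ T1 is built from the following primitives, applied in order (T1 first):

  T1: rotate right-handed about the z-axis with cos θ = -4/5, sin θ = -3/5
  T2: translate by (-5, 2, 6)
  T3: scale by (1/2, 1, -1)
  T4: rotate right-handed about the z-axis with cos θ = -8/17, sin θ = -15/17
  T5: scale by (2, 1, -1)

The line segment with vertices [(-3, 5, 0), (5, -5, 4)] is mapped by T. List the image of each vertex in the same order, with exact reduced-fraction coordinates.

T1 rotate right-handed about the z-axis with cos θ = -4/5, sin θ = -3/5: (-3, 5, 0) → (27/5, -11/5, 0); (5, -5, 4) → (-7, 1, 4)
T2 translate by (-5, 2, 6): (27/5, -11/5, 0) → (2/5, -1/5, 6); (-7, 1, 4) → (-12, 3, 10)
T3 scale by (1/2, 1, -1): (2/5, -1/5, 6) → (1/5, -1/5, -6); (-12, 3, 10) → (-6, 3, -10)
T4 rotate right-handed about the z-axis with cos θ = -8/17, sin θ = -15/17: (1/5, -1/5, -6) → (-23/85, -7/85, -6); (-6, 3, -10) → (93/17, 66/17, -10)
T5 scale by (2, 1, -1): (-23/85, -7/85, -6) → (-46/85, -7/85, 6); (93/17, 66/17, -10) → (186/17, 66/17, 10)

image vertices: (-46/85, -7/85, 6), (186/17, 66/17, 10)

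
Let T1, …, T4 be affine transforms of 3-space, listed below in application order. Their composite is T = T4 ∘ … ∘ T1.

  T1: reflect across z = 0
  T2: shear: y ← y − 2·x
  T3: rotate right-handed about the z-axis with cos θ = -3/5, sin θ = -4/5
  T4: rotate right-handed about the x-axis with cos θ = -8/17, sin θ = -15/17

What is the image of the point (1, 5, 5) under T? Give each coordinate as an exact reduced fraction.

T1 reflect across z = 0: (1, 5, 5) → (1, 5, -5)
T2 shear: y ← y − 2·x: (1, 5, -5) → (1, 3, -5)
T3 rotate right-handed about the z-axis with cos θ = -3/5, sin θ = -4/5: (1, 3, -5) → (9/5, -13/5, -5)
T4 rotate right-handed about the x-axis with cos θ = -8/17, sin θ = -15/17: (9/5, -13/5, -5) → (9/5, -271/85, 79/17)

T(p) = (9/5, -271/85, 79/17)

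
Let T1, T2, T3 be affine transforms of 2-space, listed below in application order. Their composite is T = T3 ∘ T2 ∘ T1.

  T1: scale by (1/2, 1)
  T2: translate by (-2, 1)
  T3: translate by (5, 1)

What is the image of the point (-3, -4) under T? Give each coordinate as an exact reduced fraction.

T1 scale by (1/2, 1): (-3, -4) → (-3/2, -4)
T2 translate by (-2, 1): (-3/2, -4) → (-7/2, -3)
T3 translate by (5, 1): (-7/2, -3) → (3/2, -2)

T(p) = (3/2, -2)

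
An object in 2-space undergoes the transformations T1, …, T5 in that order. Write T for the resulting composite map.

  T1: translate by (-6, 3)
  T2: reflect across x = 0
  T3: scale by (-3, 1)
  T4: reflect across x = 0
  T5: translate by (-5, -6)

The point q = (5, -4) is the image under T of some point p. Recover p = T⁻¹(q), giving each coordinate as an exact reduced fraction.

T1 = [1 0 -6; 0 1 3; 0 0 1]
T2·T1 = [-1 0 6; 0 1 3; 0 0 1]
T3·…·T1 = [3 0 -18; 0 1 3; 0 0 1]
T4·…·T1 = [-3 0 18; 0 1 3; 0 0 1]
T5·…·T1 = [-3 0 13; 0 1 -3; 0 0 1]
det M = -3; M⁻¹ = [-1/3 0 13/3; 0 1 3; 0 0 1]
M⁻¹ · (5, -4)ᵀ = (8/3, -1)ᵀ

p = (8/3, -1)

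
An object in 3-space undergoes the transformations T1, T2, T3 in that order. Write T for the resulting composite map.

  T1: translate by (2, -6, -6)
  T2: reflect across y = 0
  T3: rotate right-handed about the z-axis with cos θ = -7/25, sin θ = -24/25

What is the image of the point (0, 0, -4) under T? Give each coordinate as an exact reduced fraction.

T1 translate by (2, -6, -6): (0, 0, -4) → (2, -6, -10)
T2 reflect across y = 0: (2, -6, -10) → (2, 6, -10)
T3 rotate right-handed about the z-axis with cos θ = -7/25, sin θ = -24/25: (2, 6, -10) → (26/5, -18/5, -10)

T(p) = (26/5, -18/5, -10)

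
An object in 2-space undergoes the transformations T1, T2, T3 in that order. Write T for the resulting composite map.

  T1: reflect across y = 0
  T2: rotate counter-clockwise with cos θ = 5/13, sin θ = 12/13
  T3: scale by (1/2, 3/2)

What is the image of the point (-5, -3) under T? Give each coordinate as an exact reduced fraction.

T(p) = (-61/26, -135/26)

T1 reflect across y = 0: (-5, -3) → (-5, 3)
T2 rotate counter-clockwise with cos θ = 5/13, sin θ = 12/13: (-5, 3) → (-61/13, -45/13)
T3 scale by (1/2, 3/2): (-61/13, -45/13) → (-61/26, -135/26)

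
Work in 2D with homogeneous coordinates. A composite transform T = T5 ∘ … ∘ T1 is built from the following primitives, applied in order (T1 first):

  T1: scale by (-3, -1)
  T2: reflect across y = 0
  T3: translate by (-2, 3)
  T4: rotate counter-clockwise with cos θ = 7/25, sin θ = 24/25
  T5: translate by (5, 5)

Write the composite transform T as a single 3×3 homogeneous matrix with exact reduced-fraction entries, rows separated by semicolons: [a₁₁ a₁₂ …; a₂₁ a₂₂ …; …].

T1 = [-3 0 0; 0 -1 0; 0 0 1]
T2·T1 = [-3 0 0; 0 1 0; 0 0 1]
T3·…·T1 = [-3 0 -2; 0 1 3; 0 0 1]
T4·…·T1 = [-21/25 -24/25 -86/25; -72/25 7/25 -27/25; 0 0 1]
T5·…·T1 = [-21/25 -24/25 39/25; -72/25 7/25 98/25; 0 0 1]

T = [-21/25 -24/25 39/25; -72/25 7/25 98/25; 0 0 1]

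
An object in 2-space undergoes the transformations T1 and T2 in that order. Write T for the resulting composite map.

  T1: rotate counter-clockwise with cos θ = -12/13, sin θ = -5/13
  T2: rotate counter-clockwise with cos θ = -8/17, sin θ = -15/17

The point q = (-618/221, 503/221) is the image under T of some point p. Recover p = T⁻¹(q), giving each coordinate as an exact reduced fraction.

T1 = [-12/13 5/13 0; -5/13 -12/13 0; 0 0 1]
T2·T1 = [21/221 -220/221 0; 220/221 21/221 0; 0 0 1]
det M = 1; M⁻¹ = [21/221 220/221 0; -220/221 21/221 0; 0 0 1]
M⁻¹ · (-618/221, 503/221)ᵀ = (2, 3)ᵀ

p = (2, 3)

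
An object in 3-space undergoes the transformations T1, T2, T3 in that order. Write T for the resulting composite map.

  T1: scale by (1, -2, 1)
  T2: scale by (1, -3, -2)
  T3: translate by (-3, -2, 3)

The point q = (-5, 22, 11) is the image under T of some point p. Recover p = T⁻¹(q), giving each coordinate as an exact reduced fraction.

p = (-2, 4, -4)

T1 = [1 0 0 0; 0 -2 0 0; 0 0 1 0; 0 0 0 1]
T2·T1 = [1 0 0 0; 0 6 0 0; 0 0 -2 0; 0 0 0 1]
T3·…·T1 = [1 0 0 -3; 0 6 0 -2; 0 0 -2 3; 0 0 0 1]
det M = -12; M⁻¹ = [1 0 0 3; 0 1/6 0 1/3; 0 0 -1/2 3/2; 0 0 0 1]
M⁻¹ · (-5, 22, 11)ᵀ = (-2, 4, -4)ᵀ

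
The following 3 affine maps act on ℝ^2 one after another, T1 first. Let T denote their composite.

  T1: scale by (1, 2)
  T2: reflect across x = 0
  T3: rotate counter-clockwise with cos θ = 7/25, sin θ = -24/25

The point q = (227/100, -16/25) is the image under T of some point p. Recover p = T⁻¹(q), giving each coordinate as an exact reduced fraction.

p = (-5/4, 1)

T1 = [1 0 0; 0 2 0; 0 0 1]
T2·T1 = [-1 0 0; 0 2 0; 0 0 1]
T3·…·T1 = [-7/25 48/25 0; 24/25 14/25 0; 0 0 1]
det M = -2; M⁻¹ = [-7/25 24/25 0; 12/25 7/50 0; 0 0 1]
M⁻¹ · (227/100, -16/25)ᵀ = (-5/4, 1)ᵀ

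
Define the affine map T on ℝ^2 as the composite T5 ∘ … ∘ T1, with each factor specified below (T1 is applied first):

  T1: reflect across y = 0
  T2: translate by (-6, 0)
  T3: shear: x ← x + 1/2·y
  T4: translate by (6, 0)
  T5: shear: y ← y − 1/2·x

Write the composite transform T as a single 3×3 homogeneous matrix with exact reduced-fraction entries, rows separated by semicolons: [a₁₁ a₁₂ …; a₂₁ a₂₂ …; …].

T = [1 -1/2 0; -1/2 -3/4 0; 0 0 1]

T1 = [1 0 0; 0 -1 0; 0 0 1]
T2·T1 = [1 0 -6; 0 -1 0; 0 0 1]
T3·…·T1 = [1 -1/2 -6; 0 -1 0; 0 0 1]
T4·…·T1 = [1 -1/2 0; 0 -1 0; 0 0 1]
T5·…·T1 = [1 -1/2 0; -1/2 -3/4 0; 0 0 1]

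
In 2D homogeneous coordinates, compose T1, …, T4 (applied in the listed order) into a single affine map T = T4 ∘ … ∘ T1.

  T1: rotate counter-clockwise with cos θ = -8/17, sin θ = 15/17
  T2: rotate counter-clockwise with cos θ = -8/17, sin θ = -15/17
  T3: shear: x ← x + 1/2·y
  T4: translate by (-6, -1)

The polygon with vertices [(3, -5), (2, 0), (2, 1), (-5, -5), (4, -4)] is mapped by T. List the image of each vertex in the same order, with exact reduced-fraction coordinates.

image vertices: (-11/2, -6), (-4, -1), (-7/2, 0), (-27/2, -6), (-4, -5)

T1 rotate counter-clockwise with cos θ = -8/17, sin θ = 15/17: (3, -5) → (3, 5); (2, 0) → (-16/17, 30/17); (2, 1) → (-31/17, 22/17); (-5, -5) → (115/17, -35/17); (4, -4) → (28/17, 92/17)
T2 rotate counter-clockwise with cos θ = -8/17, sin θ = -15/17: (3, 5) → (3, -5); (-16/17, 30/17) → (2, 0); (-31/17, 22/17) → (2, 1); (115/17, -35/17) → (-5, -5); (28/17, 92/17) → (4, -4)
T3 shear: x ← x + 1/2·y: (3, -5) → (1/2, -5); (2, 0) → (2, 0); (2, 1) → (5/2, 1); (-5, -5) → (-15/2, -5); (4, -4) → (2, -4)
T4 translate by (-6, -1): (1/2, -5) → (-11/2, -6); (2, 0) → (-4, -1); (5/2, 1) → (-7/2, 0); (-15/2, -5) → (-27/2, -6); (2, -4) → (-4, -5)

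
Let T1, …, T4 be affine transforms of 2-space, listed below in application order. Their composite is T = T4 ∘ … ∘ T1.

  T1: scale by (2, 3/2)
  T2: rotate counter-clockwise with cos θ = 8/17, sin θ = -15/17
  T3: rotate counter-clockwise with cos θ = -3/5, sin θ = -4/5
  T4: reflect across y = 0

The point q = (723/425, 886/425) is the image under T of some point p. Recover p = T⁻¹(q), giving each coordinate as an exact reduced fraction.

T1 = [2 0 0; 0 3/2 0; 0 0 1]
T2·T1 = [16/17 45/34 0; -30/17 12/17 0; 0 0 1]
T3·…·T1 = [-168/85 -39/170 0; 26/85 -126/85 0; 0 0 1]
T4·…·T1 = [-168/85 -39/170 0; -26/85 126/85 0; 0 0 1]
det M = -3; M⁻¹ = [-42/85 -13/170 0; -26/255 56/85 0; 0 0 1]
M⁻¹ · (723/425, 886/425)ᵀ = (-1, 6/5)ᵀ

p = (-1, 6/5)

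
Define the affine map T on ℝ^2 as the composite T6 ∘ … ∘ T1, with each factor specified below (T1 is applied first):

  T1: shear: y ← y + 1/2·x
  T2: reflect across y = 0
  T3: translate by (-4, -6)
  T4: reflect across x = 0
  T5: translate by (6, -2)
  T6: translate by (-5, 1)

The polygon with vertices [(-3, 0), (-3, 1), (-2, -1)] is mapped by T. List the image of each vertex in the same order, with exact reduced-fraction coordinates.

T1 shear: y ← y + 1/2·x: (-3, 0) → (-3, -3/2); (-3, 1) → (-3, -1/2); (-2, -1) → (-2, -2)
T2 reflect across y = 0: (-3, -3/2) → (-3, 3/2); (-3, -1/2) → (-3, 1/2); (-2, -2) → (-2, 2)
T3 translate by (-4, -6): (-3, 3/2) → (-7, -9/2); (-3, 1/2) → (-7, -11/2); (-2, 2) → (-6, -4)
T4 reflect across x = 0: (-7, -9/2) → (7, -9/2); (-7, -11/2) → (7, -11/2); (-6, -4) → (6, -4)
T5 translate by (6, -2): (7, -9/2) → (13, -13/2); (7, -11/2) → (13, -15/2); (6, -4) → (12, -6)
T6 translate by (-5, 1): (13, -13/2) → (8, -11/2); (13, -15/2) → (8, -13/2); (12, -6) → (7, -5)

image vertices: (8, -11/2), (8, -13/2), (7, -5)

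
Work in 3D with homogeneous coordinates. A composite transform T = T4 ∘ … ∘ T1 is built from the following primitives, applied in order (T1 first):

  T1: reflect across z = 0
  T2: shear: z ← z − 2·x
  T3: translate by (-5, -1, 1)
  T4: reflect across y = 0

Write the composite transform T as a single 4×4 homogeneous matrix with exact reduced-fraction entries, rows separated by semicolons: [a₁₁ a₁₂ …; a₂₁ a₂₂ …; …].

T1 = [1 0 0 0; 0 1 0 0; 0 0 -1 0; 0 0 0 1]
T2·T1 = [1 0 0 0; 0 1 0 0; -2 0 -1 0; 0 0 0 1]
T3·…·T1 = [1 0 0 -5; 0 1 0 -1; -2 0 -1 1; 0 0 0 1]
T4·…·T1 = [1 0 0 -5; 0 -1 0 1; -2 0 -1 1; 0 0 0 1]

T = [1 0 0 -5; 0 -1 0 1; -2 0 -1 1; 0 0 0 1]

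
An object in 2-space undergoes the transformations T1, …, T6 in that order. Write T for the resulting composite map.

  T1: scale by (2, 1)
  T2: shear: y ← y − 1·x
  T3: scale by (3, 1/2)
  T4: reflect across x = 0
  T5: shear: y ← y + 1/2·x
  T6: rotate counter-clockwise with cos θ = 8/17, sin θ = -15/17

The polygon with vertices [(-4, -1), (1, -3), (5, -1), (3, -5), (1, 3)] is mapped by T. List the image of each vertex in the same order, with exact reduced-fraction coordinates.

image vertices: (849/34, -236/17), (-261/34, 46/17), (-1095/34, 286/17), (-723/34, 154/17), (-171/34, 70/17)

T1 scale by (2, 1): (-4, -1) → (-8, -1); (1, -3) → (2, -3); (5, -1) → (10, -1); (3, -5) → (6, -5); (1, 3) → (2, 3)
T2 shear: y ← y − 1·x: (-8, -1) → (-8, 7); (2, -3) → (2, -5); (10, -1) → (10, -11); (6, -5) → (6, -11); (2, 3) → (2, 1)
T3 scale by (3, 1/2): (-8, 7) → (-24, 7/2); (2, -5) → (6, -5/2); (10, -11) → (30, -11/2); (6, -11) → (18, -11/2); (2, 1) → (6, 1/2)
T4 reflect across x = 0: (-24, 7/2) → (24, 7/2); (6, -5/2) → (-6, -5/2); (30, -11/2) → (-30, -11/2); (18, -11/2) → (-18, -11/2); (6, 1/2) → (-6, 1/2)
T5 shear: y ← y + 1/2·x: (24, 7/2) → (24, 31/2); (-6, -5/2) → (-6, -11/2); (-30, -11/2) → (-30, -41/2); (-18, -11/2) → (-18, -29/2); (-6, 1/2) → (-6, -5/2)
T6 rotate counter-clockwise with cos θ = 8/17, sin θ = -15/17: (24, 31/2) → (849/34, -236/17); (-6, -11/2) → (-261/34, 46/17); (-30, -41/2) → (-1095/34, 286/17); (-18, -29/2) → (-723/34, 154/17); (-6, -5/2) → (-171/34, 70/17)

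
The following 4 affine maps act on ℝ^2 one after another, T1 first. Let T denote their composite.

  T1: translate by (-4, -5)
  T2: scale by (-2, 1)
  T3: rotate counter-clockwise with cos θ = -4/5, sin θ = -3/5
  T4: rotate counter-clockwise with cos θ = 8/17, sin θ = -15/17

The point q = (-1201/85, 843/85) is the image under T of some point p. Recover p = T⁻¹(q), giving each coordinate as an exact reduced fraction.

p = (-9/2, 2)

T1 = [1 0 -4; 0 1 -5; 0 0 1]
T2·T1 = [-2 0 8; 0 1 -5; 0 0 1]
T3·…·T1 = [8/5 3/5 -47/5; 6/5 -4/5 -4/5; 0 0 1]
T4·…·T1 = [154/85 -36/85 -436/85; -72/85 -77/85 673/85; 0 0 1]
det M = -2; M⁻¹ = [77/170 -18/85 4; -36/85 -77/85 5; 0 0 1]
M⁻¹ · (-1201/85, 843/85)ᵀ = (-9/2, 2)ᵀ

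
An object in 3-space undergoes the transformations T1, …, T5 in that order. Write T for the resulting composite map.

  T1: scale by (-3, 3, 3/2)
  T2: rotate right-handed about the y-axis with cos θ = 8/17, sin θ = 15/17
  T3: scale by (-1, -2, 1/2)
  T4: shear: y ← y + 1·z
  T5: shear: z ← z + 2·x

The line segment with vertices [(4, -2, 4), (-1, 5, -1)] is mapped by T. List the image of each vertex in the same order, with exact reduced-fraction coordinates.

image vertices: (6/17, 318/17, 126/17), (-3/34, -1077/34, -63/34)

T1 scale by (-3, 3, 3/2): (4, -2, 4) → (-12, -6, 6); (-1, 5, -1) → (3, 15, -3/2)
T2 rotate right-handed about the y-axis with cos θ = 8/17, sin θ = 15/17: (-12, -6, 6) → (-6/17, -6, 228/17); (3, 15, -3/2) → (3/34, 15, -57/17)
T3 scale by (-1, -2, 1/2): (-6/17, -6, 228/17) → (6/17, 12, 114/17); (3/34, 15, -57/17) → (-3/34, -30, -57/34)
T4 shear: y ← y + 1·z: (6/17, 12, 114/17) → (6/17, 318/17, 114/17); (-3/34, -30, -57/34) → (-3/34, -1077/34, -57/34)
T5 shear: z ← z + 2·x: (6/17, 318/17, 114/17) → (6/17, 318/17, 126/17); (-3/34, -1077/34, -57/34) → (-3/34, -1077/34, -63/34)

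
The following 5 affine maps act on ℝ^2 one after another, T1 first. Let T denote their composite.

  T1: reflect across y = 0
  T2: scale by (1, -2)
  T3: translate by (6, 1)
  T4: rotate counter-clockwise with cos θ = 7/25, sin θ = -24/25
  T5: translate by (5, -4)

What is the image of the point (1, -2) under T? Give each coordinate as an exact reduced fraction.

T1 reflect across y = 0: (1, -2) → (1, 2)
T2 scale by (1, -2): (1, 2) → (1, -4)
T3 translate by (6, 1): (1, -4) → (7, -3)
T4 rotate counter-clockwise with cos θ = 7/25, sin θ = -24/25: (7, -3) → (-23/25, -189/25)
T5 translate by (5, -4): (-23/25, -189/25) → (102/25, -289/25)

T(p) = (102/25, -289/25)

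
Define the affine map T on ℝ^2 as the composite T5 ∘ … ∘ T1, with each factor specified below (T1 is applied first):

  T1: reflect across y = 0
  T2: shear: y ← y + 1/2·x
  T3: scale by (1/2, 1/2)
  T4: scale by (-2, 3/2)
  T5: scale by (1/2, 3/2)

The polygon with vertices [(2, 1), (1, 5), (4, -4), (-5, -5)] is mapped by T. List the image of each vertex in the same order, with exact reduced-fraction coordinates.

image vertices: (-1, 0), (-1/2, -81/16), (-2, 27/4), (5/2, 45/16)

T1 reflect across y = 0: (2, 1) → (2, -1); (1, 5) → (1, -5); (4, -4) → (4, 4); (-5, -5) → (-5, 5)
T2 shear: y ← y + 1/2·x: (2, -1) → (2, 0); (1, -5) → (1, -9/2); (4, 4) → (4, 6); (-5, 5) → (-5, 5/2)
T3 scale by (1/2, 1/2): (2, 0) → (1, 0); (1, -9/2) → (1/2, -9/4); (4, 6) → (2, 3); (-5, 5/2) → (-5/2, 5/4)
T4 scale by (-2, 3/2): (1, 0) → (-2, 0); (1/2, -9/4) → (-1, -27/8); (2, 3) → (-4, 9/2); (-5/2, 5/4) → (5, 15/8)
T5 scale by (1/2, 3/2): (-2, 0) → (-1, 0); (-1, -27/8) → (-1/2, -81/16); (-4, 9/2) → (-2, 27/4); (5, 15/8) → (5/2, 45/16)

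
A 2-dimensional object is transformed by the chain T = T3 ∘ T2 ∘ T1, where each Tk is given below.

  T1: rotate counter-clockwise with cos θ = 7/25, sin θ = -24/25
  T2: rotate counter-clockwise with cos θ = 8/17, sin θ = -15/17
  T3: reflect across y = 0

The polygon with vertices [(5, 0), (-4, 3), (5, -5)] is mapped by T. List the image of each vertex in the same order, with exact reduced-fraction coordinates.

T1 rotate counter-clockwise with cos θ = 7/25, sin θ = -24/25: (5, 0) → (7/5, -24/5); (-4, 3) → (44/25, 117/25); (5, -5) → (-17/5, -31/5)
T2 rotate counter-clockwise with cos θ = 8/17, sin θ = -15/17: (7/5, -24/5) → (-304/85, -297/85); (44/25, 117/25) → (2107/425, 276/425); (-17/5, -31/5) → (-601/85, 7/85)
T3 reflect across y = 0: (-304/85, -297/85) → (-304/85, 297/85); (2107/425, 276/425) → (2107/425, -276/425); (-601/85, 7/85) → (-601/85, -7/85)

image vertices: (-304/85, 297/85), (2107/425, -276/425), (-601/85, -7/85)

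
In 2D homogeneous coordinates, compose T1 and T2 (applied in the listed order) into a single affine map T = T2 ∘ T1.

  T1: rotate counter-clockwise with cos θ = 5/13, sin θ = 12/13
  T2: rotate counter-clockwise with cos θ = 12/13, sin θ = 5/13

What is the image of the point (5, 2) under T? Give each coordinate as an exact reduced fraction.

T(p) = (-2, 5)

T1 rotate counter-clockwise with cos θ = 5/13, sin θ = 12/13: (5, 2) → (1/13, 70/13)
T2 rotate counter-clockwise with cos θ = 12/13, sin θ = 5/13: (1/13, 70/13) → (-2, 5)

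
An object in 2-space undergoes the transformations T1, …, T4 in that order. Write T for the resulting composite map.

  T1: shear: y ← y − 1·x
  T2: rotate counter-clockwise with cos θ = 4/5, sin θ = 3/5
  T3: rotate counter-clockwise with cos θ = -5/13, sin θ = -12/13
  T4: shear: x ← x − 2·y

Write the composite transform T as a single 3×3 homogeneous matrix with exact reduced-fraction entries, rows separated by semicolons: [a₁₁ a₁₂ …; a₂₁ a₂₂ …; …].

T1 = [1 0 0; -1 1 0; 0 0 1]
T2·T1 = [7/5 -3/5 0; -1/5 4/5 0; 0 0 1]
T3·…·T1 = [-47/65 63/65 0; -79/65 16/65 0; 0 0 1]
T4·…·T1 = [111/65 31/65 0; -79/65 16/65 0; 0 0 1]

T = [111/65 31/65 0; -79/65 16/65 0; 0 0 1]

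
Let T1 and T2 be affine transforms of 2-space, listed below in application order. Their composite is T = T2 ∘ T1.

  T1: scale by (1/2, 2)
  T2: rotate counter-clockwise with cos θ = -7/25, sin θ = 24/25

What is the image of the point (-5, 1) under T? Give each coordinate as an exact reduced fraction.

T(p) = (-61/50, -74/25)

T1 scale by (1/2, 2): (-5, 1) → (-5/2, 2)
T2 rotate counter-clockwise with cos θ = -7/25, sin θ = 24/25: (-5/2, 2) → (-61/50, -74/25)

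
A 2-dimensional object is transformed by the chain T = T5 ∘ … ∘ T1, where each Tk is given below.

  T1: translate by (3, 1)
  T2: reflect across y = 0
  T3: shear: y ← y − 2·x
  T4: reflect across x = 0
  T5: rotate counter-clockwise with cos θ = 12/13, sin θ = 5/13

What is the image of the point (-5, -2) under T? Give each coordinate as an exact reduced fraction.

T1 translate by (3, 1): (-5, -2) → (-2, -1)
T2 reflect across y = 0: (-2, -1) → (-2, 1)
T3 shear: y ← y − 2·x: (-2, 1) → (-2, 5)
T4 reflect across x = 0: (-2, 5) → (2, 5)
T5 rotate counter-clockwise with cos θ = 12/13, sin θ = 5/13: (2, 5) → (-1/13, 70/13)

T(p) = (-1/13, 70/13)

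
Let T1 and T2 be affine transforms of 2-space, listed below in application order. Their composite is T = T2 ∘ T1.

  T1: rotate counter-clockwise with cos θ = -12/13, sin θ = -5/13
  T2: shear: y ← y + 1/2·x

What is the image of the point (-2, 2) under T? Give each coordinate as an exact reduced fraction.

T1 rotate counter-clockwise with cos θ = -12/13, sin θ = -5/13: (-2, 2) → (34/13, -14/13)
T2 shear: y ← y + 1/2·x: (34/13, -14/13) → (34/13, 3/13)

T(p) = (34/13, 3/13)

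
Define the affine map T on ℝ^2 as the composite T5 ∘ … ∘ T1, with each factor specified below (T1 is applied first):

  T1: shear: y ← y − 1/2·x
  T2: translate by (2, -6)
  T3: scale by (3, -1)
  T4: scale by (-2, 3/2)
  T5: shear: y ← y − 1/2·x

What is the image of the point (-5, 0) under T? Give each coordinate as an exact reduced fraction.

T1 shear: y ← y − 1/2·x: (-5, 0) → (-5, 5/2)
T2 translate by (2, -6): (-5, 5/2) → (-3, -7/2)
T3 scale by (3, -1): (-3, -7/2) → (-9, 7/2)
T4 scale by (-2, 3/2): (-9, 7/2) → (18, 21/4)
T5 shear: y ← y − 1/2·x: (18, 21/4) → (18, -15/4)

T(p) = (18, -15/4)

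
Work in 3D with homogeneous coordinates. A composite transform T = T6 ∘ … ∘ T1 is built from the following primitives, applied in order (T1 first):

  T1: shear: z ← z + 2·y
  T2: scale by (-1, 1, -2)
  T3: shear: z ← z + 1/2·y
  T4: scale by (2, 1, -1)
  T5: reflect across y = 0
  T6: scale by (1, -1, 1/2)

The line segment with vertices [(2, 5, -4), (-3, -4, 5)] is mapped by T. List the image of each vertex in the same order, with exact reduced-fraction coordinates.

image vertices: (-4, 5, 19/4), (6, -4, -2)

T1 shear: z ← z + 2·y: (2, 5, -4) → (2, 5, 6); (-3, -4, 5) → (-3, -4, -3)
T2 scale by (-1, 1, -2): (2, 5, 6) → (-2, 5, -12); (-3, -4, -3) → (3, -4, 6)
T3 shear: z ← z + 1/2·y: (-2, 5, -12) → (-2, 5, -19/2); (3, -4, 6) → (3, -4, 4)
T4 scale by (2, 1, -1): (-2, 5, -19/2) → (-4, 5, 19/2); (3, -4, 4) → (6, -4, -4)
T5 reflect across y = 0: (-4, 5, 19/2) → (-4, -5, 19/2); (6, -4, -4) → (6, 4, -4)
T6 scale by (1, -1, 1/2): (-4, -5, 19/2) → (-4, 5, 19/4); (6, 4, -4) → (6, -4, -2)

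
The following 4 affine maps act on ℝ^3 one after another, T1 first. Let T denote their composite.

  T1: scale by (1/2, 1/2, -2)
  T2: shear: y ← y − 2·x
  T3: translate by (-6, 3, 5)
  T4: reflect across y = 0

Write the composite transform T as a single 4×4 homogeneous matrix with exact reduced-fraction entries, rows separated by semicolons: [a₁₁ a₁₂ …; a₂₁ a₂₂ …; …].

T = [1/2 0 0 -6; 1 -1/2 0 -3; 0 0 -2 5; 0 0 0 1]

T1 = [1/2 0 0 0; 0 1/2 0 0; 0 0 -2 0; 0 0 0 1]
T2·T1 = [1/2 0 0 0; -1 1/2 0 0; 0 0 -2 0; 0 0 0 1]
T3·…·T1 = [1/2 0 0 -6; -1 1/2 0 3; 0 0 -2 5; 0 0 0 1]
T4·…·T1 = [1/2 0 0 -6; 1 -1/2 0 -3; 0 0 -2 5; 0 0 0 1]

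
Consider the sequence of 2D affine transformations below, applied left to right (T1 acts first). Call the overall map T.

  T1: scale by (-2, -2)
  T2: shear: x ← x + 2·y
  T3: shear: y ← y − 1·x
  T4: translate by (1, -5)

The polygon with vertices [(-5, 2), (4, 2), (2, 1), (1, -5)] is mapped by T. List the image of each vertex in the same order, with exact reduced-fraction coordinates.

image vertices: (3, -11), (-15, 7), (-7, 1), (19, -13)

T1 scale by (-2, -2): (-5, 2) → (10, -4); (4, 2) → (-8, -4); (2, 1) → (-4, -2); (1, -5) → (-2, 10)
T2 shear: x ← x + 2·y: (10, -4) → (2, -4); (-8, -4) → (-16, -4); (-4, -2) → (-8, -2); (-2, 10) → (18, 10)
T3 shear: y ← y − 1·x: (2, -4) → (2, -6); (-16, -4) → (-16, 12); (-8, -2) → (-8, 6); (18, 10) → (18, -8)
T4 translate by (1, -5): (2, -6) → (3, -11); (-16, 12) → (-15, 7); (-8, 6) → (-7, 1); (18, -8) → (19, -13)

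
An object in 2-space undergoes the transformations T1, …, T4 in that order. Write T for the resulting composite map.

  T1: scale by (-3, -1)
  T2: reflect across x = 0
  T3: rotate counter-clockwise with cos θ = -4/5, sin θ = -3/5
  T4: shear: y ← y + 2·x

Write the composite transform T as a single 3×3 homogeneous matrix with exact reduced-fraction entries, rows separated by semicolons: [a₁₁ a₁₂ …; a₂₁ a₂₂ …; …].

T = [-12/5 -3/5 0; -33/5 -2/5 0; 0 0 1]

T1 = [-3 0 0; 0 -1 0; 0 0 1]
T2·T1 = [3 0 0; 0 -1 0; 0 0 1]
T3·…·T1 = [-12/5 -3/5 0; -9/5 4/5 0; 0 0 1]
T4·…·T1 = [-12/5 -3/5 0; -33/5 -2/5 0; 0 0 1]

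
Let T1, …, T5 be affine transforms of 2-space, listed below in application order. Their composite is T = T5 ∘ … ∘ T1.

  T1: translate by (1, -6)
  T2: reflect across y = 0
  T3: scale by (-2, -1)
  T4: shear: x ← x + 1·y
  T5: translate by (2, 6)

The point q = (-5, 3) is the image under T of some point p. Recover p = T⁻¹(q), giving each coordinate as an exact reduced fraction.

T1 = [1 0 1; 0 1 -6; 0 0 1]
T2·T1 = [1 0 1; 0 -1 6; 0 0 1]
T3·…·T1 = [-2 0 -2; 0 1 -6; 0 0 1]
T4·…·T1 = [-2 1 -8; 0 1 -6; 0 0 1]
T5·…·T1 = [-2 1 -6; 0 1 0; 0 0 1]
det M = -2; M⁻¹ = [-1/2 1/2 -3; 0 1 0; 0 0 1]
M⁻¹ · (-5, 3)ᵀ = (1, 3)ᵀ

p = (1, 3)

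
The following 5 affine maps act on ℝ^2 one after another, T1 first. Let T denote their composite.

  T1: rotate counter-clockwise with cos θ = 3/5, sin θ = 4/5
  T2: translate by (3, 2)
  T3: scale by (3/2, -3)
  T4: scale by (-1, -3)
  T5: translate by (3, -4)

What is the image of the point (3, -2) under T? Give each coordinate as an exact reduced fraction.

T1 rotate counter-clockwise with cos θ = 3/5, sin θ = 4/5: (3, -2) → (17/5, 6/5)
T2 translate by (3, 2): (17/5, 6/5) → (32/5, 16/5)
T3 scale by (3/2, -3): (32/5, 16/5) → (48/5, -48/5)
T4 scale by (-1, -3): (48/5, -48/5) → (-48/5, 144/5)
T5 translate by (3, -4): (-48/5, 144/5) → (-33/5, 124/5)

T(p) = (-33/5, 124/5)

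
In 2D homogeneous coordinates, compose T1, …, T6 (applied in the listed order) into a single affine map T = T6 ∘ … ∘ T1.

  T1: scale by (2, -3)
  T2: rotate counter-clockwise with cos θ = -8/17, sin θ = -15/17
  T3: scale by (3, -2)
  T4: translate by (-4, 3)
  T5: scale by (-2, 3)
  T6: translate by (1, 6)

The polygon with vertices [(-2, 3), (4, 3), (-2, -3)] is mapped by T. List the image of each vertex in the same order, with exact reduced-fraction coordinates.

image vertices: (771/17, -537/17), (1347/17, 543/17), (-849/17, 327/17)

T1 scale by (2, -3): (-2, 3) → (-4, -9); (4, 3) → (8, -9); (-2, -3) → (-4, 9)
T2 rotate counter-clockwise with cos θ = -8/17, sin θ = -15/17: (-4, -9) → (-103/17, 132/17); (8, -9) → (-199/17, -48/17); (-4, 9) → (167/17, -12/17)
T3 scale by (3, -2): (-103/17, 132/17) → (-309/17, -264/17); (-199/17, -48/17) → (-597/17, 96/17); (167/17, -12/17) → (501/17, 24/17)
T4 translate by (-4, 3): (-309/17, -264/17) → (-377/17, -213/17); (-597/17, 96/17) → (-665/17, 147/17); (501/17, 24/17) → (433/17, 75/17)
T5 scale by (-2, 3): (-377/17, -213/17) → (754/17, -639/17); (-665/17, 147/17) → (1330/17, 441/17); (433/17, 75/17) → (-866/17, 225/17)
T6 translate by (1, 6): (754/17, -639/17) → (771/17, -537/17); (1330/17, 441/17) → (1347/17, 543/17); (-866/17, 225/17) → (-849/17, 327/17)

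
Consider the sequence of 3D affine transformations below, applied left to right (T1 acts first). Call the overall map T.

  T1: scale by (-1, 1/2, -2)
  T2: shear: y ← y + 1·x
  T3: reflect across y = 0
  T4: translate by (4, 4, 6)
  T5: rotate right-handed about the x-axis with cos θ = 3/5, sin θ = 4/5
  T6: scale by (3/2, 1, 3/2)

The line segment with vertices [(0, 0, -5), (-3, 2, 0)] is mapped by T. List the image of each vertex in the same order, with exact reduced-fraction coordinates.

image vertices: (6, -52/5, 96/5), (21/2, -24/5, 27/5)

T1 scale by (-1, 1/2, -2): (0, 0, -5) → (0, 0, 10); (-3, 2, 0) → (3, 1, 0)
T2 shear: y ← y + 1·x: (0, 0, 10) → (0, 0, 10); (3, 1, 0) → (3, 4, 0)
T3 reflect across y = 0: (0, 0, 10) → (0, 0, 10); (3, 4, 0) → (3, -4, 0)
T4 translate by (4, 4, 6): (0, 0, 10) → (4, 4, 16); (3, -4, 0) → (7, 0, 6)
T5 rotate right-handed about the x-axis with cos θ = 3/5, sin θ = 4/5: (4, 4, 16) → (4, -52/5, 64/5); (7, 0, 6) → (7, -24/5, 18/5)
T6 scale by (3/2, 1, 3/2): (4, -52/5, 64/5) → (6, -52/5, 96/5); (7, -24/5, 18/5) → (21/2, -24/5, 27/5)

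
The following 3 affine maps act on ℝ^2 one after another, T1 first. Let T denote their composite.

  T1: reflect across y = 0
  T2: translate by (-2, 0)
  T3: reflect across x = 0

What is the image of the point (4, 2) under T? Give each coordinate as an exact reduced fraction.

T(p) = (-2, -2)

T1 reflect across y = 0: (4, 2) → (4, -2)
T2 translate by (-2, 0): (4, -2) → (2, -2)
T3 reflect across x = 0: (2, -2) → (-2, -2)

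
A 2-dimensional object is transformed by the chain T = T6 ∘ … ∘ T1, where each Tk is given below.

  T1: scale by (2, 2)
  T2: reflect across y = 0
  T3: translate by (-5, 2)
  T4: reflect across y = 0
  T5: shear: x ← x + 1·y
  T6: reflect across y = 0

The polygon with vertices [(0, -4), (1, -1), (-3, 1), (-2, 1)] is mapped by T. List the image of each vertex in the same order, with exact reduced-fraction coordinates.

image vertices: (-15, 10), (-7, 4), (-11, 0), (-9, 0)

T1 scale by (2, 2): (0, -4) → (0, -8); (1, -1) → (2, -2); (-3, 1) → (-6, 2); (-2, 1) → (-4, 2)
T2 reflect across y = 0: (0, -8) → (0, 8); (2, -2) → (2, 2); (-6, 2) → (-6, -2); (-4, 2) → (-4, -2)
T3 translate by (-5, 2): (0, 8) → (-5, 10); (2, 2) → (-3, 4); (-6, -2) → (-11, 0); (-4, -2) → (-9, 0)
T4 reflect across y = 0: (-5, 10) → (-5, -10); (-3, 4) → (-3, -4); (-11, 0) → (-11, 0); (-9, 0) → (-9, 0)
T5 shear: x ← x + 1·y: (-5, -10) → (-15, -10); (-3, -4) → (-7, -4); (-11, 0) → (-11, 0); (-9, 0) → (-9, 0)
T6 reflect across y = 0: (-15, -10) → (-15, 10); (-7, -4) → (-7, 4); (-11, 0) → (-11, 0); (-9, 0) → (-9, 0)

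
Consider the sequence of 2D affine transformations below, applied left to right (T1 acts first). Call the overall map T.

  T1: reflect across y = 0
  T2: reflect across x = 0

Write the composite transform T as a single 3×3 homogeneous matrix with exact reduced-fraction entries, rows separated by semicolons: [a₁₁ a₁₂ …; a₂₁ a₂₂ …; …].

T = [-1 0 0; 0 -1 0; 0 0 1]

T1 = [1 0 0; 0 -1 0; 0 0 1]
T2·T1 = [-1 0 0; 0 -1 0; 0 0 1]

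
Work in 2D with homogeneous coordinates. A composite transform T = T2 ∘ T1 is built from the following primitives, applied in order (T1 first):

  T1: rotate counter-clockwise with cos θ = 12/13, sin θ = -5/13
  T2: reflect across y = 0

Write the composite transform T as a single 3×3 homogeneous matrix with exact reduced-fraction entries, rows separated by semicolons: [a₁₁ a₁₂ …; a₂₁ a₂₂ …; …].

T = [12/13 5/13 0; 5/13 -12/13 0; 0 0 1]

T1 = [12/13 5/13 0; -5/13 12/13 0; 0 0 1]
T2·T1 = [12/13 5/13 0; 5/13 -12/13 0; 0 0 1]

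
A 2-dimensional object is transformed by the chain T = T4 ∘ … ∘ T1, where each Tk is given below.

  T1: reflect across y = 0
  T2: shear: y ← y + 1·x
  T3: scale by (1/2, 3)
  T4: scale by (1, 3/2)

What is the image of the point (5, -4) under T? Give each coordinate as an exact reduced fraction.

T(p) = (5/2, 81/2)

T1 reflect across y = 0: (5, -4) → (5, 4)
T2 shear: y ← y + 1·x: (5, 4) → (5, 9)
T3 scale by (1/2, 3): (5, 9) → (5/2, 27)
T4 scale by (1, 3/2): (5/2, 27) → (5/2, 81/2)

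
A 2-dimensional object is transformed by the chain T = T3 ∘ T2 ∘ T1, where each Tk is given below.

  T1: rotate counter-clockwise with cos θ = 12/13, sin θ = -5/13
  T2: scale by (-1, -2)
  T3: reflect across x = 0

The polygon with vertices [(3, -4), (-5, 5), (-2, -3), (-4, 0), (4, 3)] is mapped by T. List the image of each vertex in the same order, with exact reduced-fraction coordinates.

T1 rotate counter-clockwise with cos θ = 12/13, sin θ = -5/13: (3, -4) → (16/13, -63/13); (-5, 5) → (-35/13, 85/13); (-2, -3) → (-3, -2); (-4, 0) → (-48/13, 20/13); (4, 3) → (63/13, 16/13)
T2 scale by (-1, -2): (16/13, -63/13) → (-16/13, 126/13); (-35/13, 85/13) → (35/13, -170/13); (-3, -2) → (3, 4); (-48/13, 20/13) → (48/13, -40/13); (63/13, 16/13) → (-63/13, -32/13)
T3 reflect across x = 0: (-16/13, 126/13) → (16/13, 126/13); (35/13, -170/13) → (-35/13, -170/13); (3, 4) → (-3, 4); (48/13, -40/13) → (-48/13, -40/13); (-63/13, -32/13) → (63/13, -32/13)

image vertices: (16/13, 126/13), (-35/13, -170/13), (-3, 4), (-48/13, -40/13), (63/13, -32/13)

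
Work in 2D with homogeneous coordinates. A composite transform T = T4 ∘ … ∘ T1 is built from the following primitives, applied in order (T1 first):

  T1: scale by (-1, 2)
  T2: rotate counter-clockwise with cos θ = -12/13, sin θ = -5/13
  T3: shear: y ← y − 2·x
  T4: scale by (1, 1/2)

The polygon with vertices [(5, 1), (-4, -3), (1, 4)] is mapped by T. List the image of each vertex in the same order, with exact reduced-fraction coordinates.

T1 scale by (-1, 2): (5, 1) → (-5, 2); (-4, -3) → (4, -6); (1, 4) → (-1, 8)
T2 rotate counter-clockwise with cos θ = -12/13, sin θ = -5/13: (-5, 2) → (70/13, 1/13); (4, -6) → (-6, 4); (-1, 8) → (4, -7)
T3 shear: y ← y − 2·x: (70/13, 1/13) → (70/13, -139/13); (-6, 4) → (-6, 16); (4, -7) → (4, -15)
T4 scale by (1, 1/2): (70/13, -139/13) → (70/13, -139/26); (-6, 16) → (-6, 8); (4, -15) → (4, -15/2)

image vertices: (70/13, -139/26), (-6, 8), (4, -15/2)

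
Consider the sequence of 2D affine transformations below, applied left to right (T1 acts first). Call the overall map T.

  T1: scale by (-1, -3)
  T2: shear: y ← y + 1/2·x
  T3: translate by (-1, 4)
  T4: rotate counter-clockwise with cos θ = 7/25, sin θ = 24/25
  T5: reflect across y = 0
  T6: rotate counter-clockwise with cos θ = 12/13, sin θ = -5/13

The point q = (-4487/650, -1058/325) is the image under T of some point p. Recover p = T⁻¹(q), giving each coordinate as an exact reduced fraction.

p = (-5, 0)

T1 = [-1 0 0; 0 -3 0; 0 0 1]
T2·T1 = [-1 0 0; -1/2 -3 0; 0 0 1]
T3·…·T1 = [-1 0 -1; -1/2 -3 4; 0 0 1]
T4·…·T1 = [1/5 72/25 -103/25; -11/10 -21/25 4/25; 0 0 1]
T5·…·T1 = [1/5 72/25 -103/25; 11/10 21/25 -4/25; 0 0 1]
T6·…·T1 = [79/130 969/325 -1256/325; 61/65 -108/325 467/325; 0 0 1]
det M = -3; M⁻¹ = [36/325 323/325 -1; 61/195 -79/390 3/2; 0 0 1]
M⁻¹ · (-4487/650, -1058/325)ᵀ = (-5, 0)ᵀ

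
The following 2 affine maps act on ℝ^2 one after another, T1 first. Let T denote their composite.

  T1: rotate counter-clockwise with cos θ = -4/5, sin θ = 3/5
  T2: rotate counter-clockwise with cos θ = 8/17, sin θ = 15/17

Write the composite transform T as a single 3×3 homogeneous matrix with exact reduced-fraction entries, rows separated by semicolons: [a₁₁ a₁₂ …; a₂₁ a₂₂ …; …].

T = [-77/85 36/85 0; -36/85 -77/85 0; 0 0 1]

T1 = [-4/5 -3/5 0; 3/5 -4/5 0; 0 0 1]
T2·T1 = [-77/85 36/85 0; -36/85 -77/85 0; 0 0 1]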